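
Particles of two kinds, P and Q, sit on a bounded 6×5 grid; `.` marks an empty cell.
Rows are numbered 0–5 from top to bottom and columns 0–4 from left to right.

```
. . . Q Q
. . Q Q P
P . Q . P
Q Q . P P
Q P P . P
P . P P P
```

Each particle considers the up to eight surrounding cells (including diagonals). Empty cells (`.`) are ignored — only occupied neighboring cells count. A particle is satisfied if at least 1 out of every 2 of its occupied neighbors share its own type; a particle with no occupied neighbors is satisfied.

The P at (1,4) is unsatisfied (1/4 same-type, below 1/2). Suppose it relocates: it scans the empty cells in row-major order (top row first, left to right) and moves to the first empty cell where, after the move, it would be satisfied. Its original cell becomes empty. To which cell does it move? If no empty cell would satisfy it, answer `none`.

Vacating (1,4). Empty cells in order:
  (0,0): 0/0 same-type → satisfied — stop here.

(0,0)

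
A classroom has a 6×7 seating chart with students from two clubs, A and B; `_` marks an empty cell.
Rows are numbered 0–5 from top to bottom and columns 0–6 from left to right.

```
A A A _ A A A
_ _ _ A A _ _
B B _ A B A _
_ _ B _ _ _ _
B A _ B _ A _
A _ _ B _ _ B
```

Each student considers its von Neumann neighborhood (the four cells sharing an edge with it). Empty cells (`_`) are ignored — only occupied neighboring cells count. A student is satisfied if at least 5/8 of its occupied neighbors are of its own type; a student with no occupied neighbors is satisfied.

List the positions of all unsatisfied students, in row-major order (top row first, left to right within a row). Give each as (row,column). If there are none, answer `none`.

Row 0: (0,0)A 1/1 ✓ · (0,1)A 2/2 ✓ · (0,2)A 1/1 ✓ · (0,4)A 2/2 ✓ · (0,5)A 2/2 ✓ · (0,6)A 1/1 ✓
Row 1: (1,3)A 2/2 ✓ · (1,4)A 2/3 ✓
Row 2: (2,0)B 1/1 ✓ · (2,1)B 1/1 ✓ · (2,3)A 1/2 ✗ · (2,4)B 0/3 ✗ · (2,5)A 0/1 ✗
Row 3: (3,2)B 0/0 ✓
Row 4: (4,0)B 0/2 ✗ · (4,1)A 0/1 ✗ · (4,3)B 1/1 ✓ · (4,5)A 0/0 ✓
Row 5: (5,0)A 0/1 ✗ · (5,3)B 1/1 ✓ · (5,6)B 0/0 ✓

(2,3), (2,4), (2,5), (4,0), (4,1), (5,0)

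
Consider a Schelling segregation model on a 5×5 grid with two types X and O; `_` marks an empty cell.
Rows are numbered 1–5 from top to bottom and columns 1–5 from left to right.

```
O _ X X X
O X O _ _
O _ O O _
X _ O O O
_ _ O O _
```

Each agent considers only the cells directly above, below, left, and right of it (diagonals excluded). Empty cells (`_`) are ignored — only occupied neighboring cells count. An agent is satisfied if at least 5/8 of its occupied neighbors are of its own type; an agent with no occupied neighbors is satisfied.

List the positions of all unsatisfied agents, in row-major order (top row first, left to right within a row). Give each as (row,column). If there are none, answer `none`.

(1,3), (2,2), (2,3), (3,1), (4,1)

Row 1: (1,1)O 1/1 ok · (1,3)X 1/2 unhappy · (1,4)X 2/2 ok · (1,5)X 1/1 ok
Row 2: (2,1)O 2/3 ok · (2,2)X 0/2 unhappy · (2,3)O 1/3 unhappy
Row 3: (3,1)O 1/2 unhappy · (3,3)O 3/3 ok · (3,4)O 2/2 ok
Row 4: (4,1)X 0/1 unhappy · (4,3)O 3/3 ok · (4,4)O 4/4 ok · (4,5)O 1/1 ok
Row 5: (5,3)O 2/2 ok · (5,4)O 2/2 ok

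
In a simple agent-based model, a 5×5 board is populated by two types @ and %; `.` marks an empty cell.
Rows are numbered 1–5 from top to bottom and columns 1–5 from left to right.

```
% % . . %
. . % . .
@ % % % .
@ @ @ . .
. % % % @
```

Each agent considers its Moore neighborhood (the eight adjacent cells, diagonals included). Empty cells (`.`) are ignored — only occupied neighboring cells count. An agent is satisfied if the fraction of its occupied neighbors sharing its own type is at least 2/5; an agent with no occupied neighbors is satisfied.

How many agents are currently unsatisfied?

Row 1: (1,1)% 1/1 ✓ · (1,2)% 2/2 ✓ · (1,5)% 0/0 ✓
Row 2: (2,3)% 4/4 ✓
Row 3: (3,1)@ 2/3 ✓ · (3,2)% 2/6 ✗ · (3,3)% 3/5 ✓ · (3,4)% 2/3 ✓
Row 4: (4,1)@ 2/4 ✓ · (4,2)@ 3/7 ✓ · (4,3)@ 1/7 ✗
Row 5: (5,2)% 1/4 ✗ · (5,3)% 2/4 ✓ · (5,4)% 1/3 ✗ · (5,5)@ 0/1 ✗
Unsatisfied: (3,2), (4,3), (5,2), (5,4), (5,5) — 5 in total.

5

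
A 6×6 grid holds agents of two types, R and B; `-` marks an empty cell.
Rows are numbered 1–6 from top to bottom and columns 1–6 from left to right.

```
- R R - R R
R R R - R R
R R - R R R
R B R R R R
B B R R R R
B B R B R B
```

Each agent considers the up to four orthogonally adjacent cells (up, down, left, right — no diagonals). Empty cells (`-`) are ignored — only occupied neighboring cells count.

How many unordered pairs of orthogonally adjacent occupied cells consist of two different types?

11

Scan each occupied cell's neighbors to the right and below so each pair is counted once.
Row 1: R(1,2)–R(1,3)= R(1,2)–R(2,2)= R(1,3)–R(2,3)= R(1,5)–R(1,6)= R(1,5)–R(2,5)= R(1,6)–R(2,6)=  → 0/6 unlike.
Row 2: R(2,1)–R(2,2)= R(2,1)–R(3,1)= R(2,2)–R(2,3)= R(2,2)–R(3,2)= R(2,5)–R(2,6)= R(2,5)–R(3,5)= R(2,6)–R(3,6)=  → 0/7 unlike.
Row 3: R(3,1)–R(3,2)= R(3,1)–R(4,1)= R(3,2)–B(4,2)≠ R(3,4)–R(3,5)= R(3,4)–R(4,4)= R(3,5)–R(3,6)= R(3,5)–R(4,5)= R(3,6)–R(4,6)=  → 1/8 unlike.
Row 4: R(4,1)–B(4,2)≠ R(4,1)–B(5,1)≠ B(4,2)–R(4,3)≠ B(4,2)–B(5,2)= R(4,3)–R(4,4)= R(4,3)–R(5,3)= R(4,4)–R(4,5)= R(4,4)–R(5,4)= R(4,5)–R(4,6)= R(4,5)–R(5,5)= R(4,6)–R(5,6)=  → 3/11 unlike.
Row 5: B(5,1)–B(5,2)= B(5,1)–B(6,1)= B(5,2)–R(5,3)≠ B(5,2)–B(6,2)= R(5,3)–R(5,4)= R(5,3)–R(6,3)= R(5,4)–R(5,5)= R(5,4)–B(6,4)≠ R(5,5)–R(5,6)= R(5,5)–R(6,5)= R(5,6)–B(6,6)≠  → 3/11 unlike.
Row 6: B(6,1)–B(6,2)= B(6,2)–R(6,3)≠ R(6,3)–B(6,4)≠ B(6,4)–R(6,5)≠ R(6,5)–B(6,6)≠  → 4/5 unlike.
Total adjacent occupied pairs: 48; unlike-type pairs: 11.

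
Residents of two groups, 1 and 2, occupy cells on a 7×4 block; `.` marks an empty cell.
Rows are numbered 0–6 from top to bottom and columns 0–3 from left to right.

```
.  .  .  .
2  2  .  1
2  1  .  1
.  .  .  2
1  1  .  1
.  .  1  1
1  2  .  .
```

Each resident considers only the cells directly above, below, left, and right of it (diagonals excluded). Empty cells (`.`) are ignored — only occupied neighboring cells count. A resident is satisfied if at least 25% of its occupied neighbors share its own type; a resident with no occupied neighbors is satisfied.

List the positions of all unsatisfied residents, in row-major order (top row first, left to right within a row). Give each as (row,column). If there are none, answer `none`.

(2,1), (3,3), (6,0), (6,1)

(1,0)2 2/2 ✓
(1,1)2 1/2 ✓
(1,3)1 1/1 ✓
(2,0)2 1/2 ✓
(2,1)1 0/2 ✗
(2,3)1 1/2 ✓
(3,3)2 0/2 ✗
(4,0)1 1/1 ✓
(4,1)1 1/1 ✓
(4,3)1 1/2 ✓
(5,2)1 1/1 ✓
(5,3)1 2/2 ✓
(6,0)1 0/1 ✗
(6,1)2 0/1 ✗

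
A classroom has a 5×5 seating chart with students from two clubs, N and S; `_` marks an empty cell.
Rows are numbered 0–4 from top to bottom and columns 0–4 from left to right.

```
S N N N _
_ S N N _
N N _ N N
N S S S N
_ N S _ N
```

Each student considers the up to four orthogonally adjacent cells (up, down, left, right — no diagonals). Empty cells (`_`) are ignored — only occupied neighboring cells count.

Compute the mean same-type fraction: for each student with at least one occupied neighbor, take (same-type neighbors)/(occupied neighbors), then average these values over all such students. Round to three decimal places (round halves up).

0.592

(0,0)S 0/1
(0,1)N 1/3
(0,2)N 3/3
(0,3)N 2/2
(1,1)S 0/3
(1,2)N 2/3
(1,3)N 3/3
(2,0)N 2/2
(2,1)N 1/3
(2,3)N 2/3
(2,4)N 2/2
(3,0)N 1/2
(3,1)S 1/4
(3,2)S 3/3
(3,3)S 1/3
(3,4)N 2/3
(4,1)N 0/2
(4,2)S 1/2
(4,4)N 1/1
Sum over 19 students: 0/1 + 1/3 + 3/3 + 2/2 + 0/3 + 2/3 + 3/3 + 2/2 + 1/3 + 2/3 + 2/2 + 1/2 + 1/4 + 3/3 + 1/3 + 2/3 + 0/2 + 1/2 + 1/1 = 45/4; mean = 45/4 ÷ 19 = 45/76 = 0.592105… → 0.592.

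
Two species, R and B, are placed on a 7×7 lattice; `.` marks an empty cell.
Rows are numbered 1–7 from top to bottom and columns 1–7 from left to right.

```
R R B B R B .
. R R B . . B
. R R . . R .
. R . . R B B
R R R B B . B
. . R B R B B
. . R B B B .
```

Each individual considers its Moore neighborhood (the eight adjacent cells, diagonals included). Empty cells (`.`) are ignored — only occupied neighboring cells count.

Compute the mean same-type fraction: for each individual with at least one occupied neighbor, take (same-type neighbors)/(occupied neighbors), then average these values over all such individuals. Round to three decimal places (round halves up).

Row 1: (1,1)R 2/2 · (1,2)R 3/4 · (1,3)B 2/5 · (1,4)B 2/4 · (1,5)R 0/3 · (1,6)B 1/2
Row 2: (2,2)R 5/6 · (2,3)R 4/7 · (2,4)B 2/5 · (2,7)B 1/2
Row 3: (3,2)R 4/4 · (3,3)R 4/5 · (3,6)R 1/4
Row 4: (4,2)R 5/5 · (4,5)R 1/4 · (4,6)B 3/5 · (4,7)B 2/3
Row 5: (5,1)R 2/2 · (5,2)R 4/4 · (5,3)R 3/5 · (5,4)B 2/6 · (5,5)B 4/6 · (5,7)B 4/4
Row 6: (6,3)R 3/6 · (6,4)B 4/8 · (6,5)R 0/7 · (6,6)B 5/6 · (6,7)B 3/3
Row 7: (7,3)R 1/3 · (7,4)B 2/5 · (7,5)B 4/5 · (7,6)B 3/4
Sum over 32 individuals: 2/2 + 3/4 + 2/5 + 2/4 + 0/3 + 1/2 + 5/6 + 4/7 + 2/5 + 1/2 + 4/4 + 4/5 + 1/4 + 5/5 + 1/4 + 3/5 + 2/3 + 2/2 + 4/4 + 3/5 + 2/6 + 4/6 + 4/4 + 3/6 + 4/8 + 0/7 + 5/6 + 3/3 + 1/3 + 2/5 + 4/5 + 3/4 = 829/42; mean = 829/42 ÷ 32 = 829/1344 = 0.616815… → 0.617.

0.617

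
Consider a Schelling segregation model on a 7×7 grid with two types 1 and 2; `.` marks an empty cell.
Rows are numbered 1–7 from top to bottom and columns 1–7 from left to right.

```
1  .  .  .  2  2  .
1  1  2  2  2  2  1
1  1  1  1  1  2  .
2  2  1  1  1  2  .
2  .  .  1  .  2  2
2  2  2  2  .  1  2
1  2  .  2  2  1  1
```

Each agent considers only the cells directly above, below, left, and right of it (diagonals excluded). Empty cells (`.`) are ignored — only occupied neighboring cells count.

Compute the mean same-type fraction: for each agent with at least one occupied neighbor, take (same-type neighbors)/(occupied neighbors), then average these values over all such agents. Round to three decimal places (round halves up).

0.673

Row 1: (1,1)1 1/1 · (1,5)2 2/2 · (1,6)2 2/2
Row 2: (2,1)1 3/3 · (2,2)1 2/3 · (2,3)2 1/3 · (2,4)2 2/3 · (2,5)2 3/4 · (2,6)2 3/4 · (2,7)1 0/1
Row 3: (3,1)1 2/3 · (3,2)1 3/4 · (3,3)1 3/4 · (3,4)1 3/4 · (3,5)1 2/4 · (3,6)2 2/3
Row 4: (4,1)2 2/3 · (4,2)2 1/3 · (4,3)1 2/3 · (4,4)1 4/4 · (4,5)1 2/3 · (4,6)2 2/3
Row 5: (5,1)2 2/2 · (5,4)1 1/2 · (5,6)2 2/3 · (5,7)2 2/2
Row 6: (6,1)2 2/3 · (6,2)2 3/3 · (6,3)2 2/2 · (6,4)2 2/3 · (6,6)1 1/3 · (6,7)2 1/3
Row 7: (7,1)1 0/2 · (7,2)2 1/2 · (7,4)2 2/2 · (7,5)2 1/2 · (7,6)1 2/3 · (7,7)1 1/2
Sum over 38 agents: 1/1 + 2/2 + 2/2 + 3/3 + 2/3 + 1/3 + 2/3 + 3/4 + 3/4 + 0/1 + 2/3 + 3/4 + 3/4 + 3/4 + 2/4 + 2/3 + 2/3 + 1/3 + 2/3 + 4/4 + 2/3 + 2/3 + 2/2 + 1/2 + 2/3 + 2/2 + 2/3 + 3/3 + 2/2 + 2/3 + 1/3 + 1/3 + 0/2 + 1/2 + 2/2 + 1/2 + 2/3 + 1/2 = 307/12; mean = 307/12 ÷ 38 = 307/456 = 0.673245… → 0.673.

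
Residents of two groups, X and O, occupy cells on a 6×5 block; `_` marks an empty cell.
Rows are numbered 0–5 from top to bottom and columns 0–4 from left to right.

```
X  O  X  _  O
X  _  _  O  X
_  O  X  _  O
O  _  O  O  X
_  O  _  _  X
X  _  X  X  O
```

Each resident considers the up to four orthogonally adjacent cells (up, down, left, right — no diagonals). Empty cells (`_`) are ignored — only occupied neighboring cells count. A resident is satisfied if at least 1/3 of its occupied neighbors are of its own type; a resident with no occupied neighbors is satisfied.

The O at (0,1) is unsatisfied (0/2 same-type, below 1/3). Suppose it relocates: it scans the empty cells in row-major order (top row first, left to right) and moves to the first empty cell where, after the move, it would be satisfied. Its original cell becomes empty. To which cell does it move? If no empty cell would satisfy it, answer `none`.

(0,3)

Vacating (0,1). Empty cells in order:
  (0,3): 2/3 same-type → satisfied — stop here.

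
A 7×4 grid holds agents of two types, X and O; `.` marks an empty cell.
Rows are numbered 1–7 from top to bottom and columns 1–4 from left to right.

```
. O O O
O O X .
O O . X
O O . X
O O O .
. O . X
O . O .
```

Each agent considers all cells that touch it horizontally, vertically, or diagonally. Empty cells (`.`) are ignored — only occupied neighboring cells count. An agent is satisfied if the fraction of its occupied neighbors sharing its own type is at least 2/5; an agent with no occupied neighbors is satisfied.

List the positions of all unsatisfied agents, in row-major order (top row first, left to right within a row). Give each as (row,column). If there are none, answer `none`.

(2,3), (6,4)

Row 1: (1,2)O 3/4 ✓ · (1,3)O 3/4 ✓ · (1,4)O 1/2 ✓
Row 2: (2,1)O 4/4 ✓ · (2,2)O 5/6 ✓ · (2,3)X 1/6 ✗
Row 3: (3,1)O 5/5 ✓ · (3,2)O 5/6 ✓ · (3,4)X 2/2 ✓
Row 4: (4,1)O 5/5 ✓ · (4,2)O 6/6 ✓ · (4,4)X 1/2 ✓
Row 5: (5,1)O 4/4 ✓ · (5,2)O 5/5 ✓ · (5,3)O 3/5 ✓
Row 6: (6,2)O 5/5 ✓ · (6,4)X 0/2 ✗
Row 7: (7,1)O 1/1 ✓ · (7,3)O 1/2 ✓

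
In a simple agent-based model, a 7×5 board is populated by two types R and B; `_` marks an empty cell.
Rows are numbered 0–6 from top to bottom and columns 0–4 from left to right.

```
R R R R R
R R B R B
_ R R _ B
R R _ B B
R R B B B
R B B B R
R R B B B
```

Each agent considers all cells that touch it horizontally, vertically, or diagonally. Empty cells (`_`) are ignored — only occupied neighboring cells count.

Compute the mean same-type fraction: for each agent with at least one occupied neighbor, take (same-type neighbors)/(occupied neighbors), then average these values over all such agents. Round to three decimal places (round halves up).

(0,0)R 3/3
(0,1)R 4/5
(0,2)R 4/5
(0,3)R 3/5
(0,4)R 2/3
(1,0)R 4/4
(1,1)R 6/7
(1,2)B 0/7
(1,3)R 4/7
(1,4)B 1/4
(2,1)R 5/6
(2,2)R 4/6
(2,4)B 3/4
(3,0)R 4/4
(3,1)R 5/6
(3,3)B 5/6
(3,4)B 4/4
(4,0)R 4/5
(4,1)R 4/7
(4,2)B 5/7
(4,3)B 6/7
(4,4)B 4/5
(5,0)R 4/5
(5,1)B 3/8
(5,2)B 6/8
(5,3)B 7/8
(5,4)R 0/5
(6,0)R 2/3
(6,1)R 2/5
(6,2)B 4/5
(6,3)B 4/5
(6,4)B 2/3
Sum over 32 agents: 3/3 + 4/5 + 4/5 + 3/5 + 2/3 + 4/4 + 6/7 + 0/7 + 4/7 + 1/4 + 5/6 + 4/6 + 3/4 + 4/4 + 5/6 + 5/6 + 4/4 + 4/5 + 4/7 + 5/7 + 6/7 + 4/5 + 4/5 + 3/8 + 6/8 + 7/8 + 0/5 + 2/3 + 2/5 + 4/5 + 4/5 + 2/3 = 4691/210; mean = 4691/210 ÷ 32 = 4691/6720 = 0.698065… → 0.698.

0.698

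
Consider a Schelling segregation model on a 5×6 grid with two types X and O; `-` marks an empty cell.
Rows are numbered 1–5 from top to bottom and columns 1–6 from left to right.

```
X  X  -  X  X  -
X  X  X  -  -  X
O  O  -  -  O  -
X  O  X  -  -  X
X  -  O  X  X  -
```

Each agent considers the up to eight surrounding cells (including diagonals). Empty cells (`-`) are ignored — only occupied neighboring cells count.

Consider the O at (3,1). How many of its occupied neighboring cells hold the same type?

Occupied neighbors of (3,1): (2,1)=X, (2,2)=X, (3,2)=O, (4,1)=X, (4,2)=O.
Same type (O): 2 of 5.

2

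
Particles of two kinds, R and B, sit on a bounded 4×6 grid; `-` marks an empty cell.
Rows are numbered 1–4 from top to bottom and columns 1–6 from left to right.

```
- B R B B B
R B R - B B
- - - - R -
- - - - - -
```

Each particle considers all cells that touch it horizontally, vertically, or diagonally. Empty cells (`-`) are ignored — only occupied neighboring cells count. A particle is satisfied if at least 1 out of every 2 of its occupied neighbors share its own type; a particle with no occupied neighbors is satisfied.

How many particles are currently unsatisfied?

Row 1: (1,2)B 1/4 ✗ · (1,3)R 1/4 ✗ · (1,4)B 2/4 ✓ · (1,5)B 4/4 ✓ · (1,6)B 3/3 ✓
Row 2: (2,1)R 0/2 ✗ · (2,2)B 1/4 ✗ · (2,3)R 1/4 ✗ · (2,5)B 4/5 ✓ · (2,6)B 3/4 ✓
Row 3: (3,5)R 0/2 ✗
Unsatisfied: (1,2), (1,3), (2,1), (2,2), (2,3), (3,5) — 6 in total.

6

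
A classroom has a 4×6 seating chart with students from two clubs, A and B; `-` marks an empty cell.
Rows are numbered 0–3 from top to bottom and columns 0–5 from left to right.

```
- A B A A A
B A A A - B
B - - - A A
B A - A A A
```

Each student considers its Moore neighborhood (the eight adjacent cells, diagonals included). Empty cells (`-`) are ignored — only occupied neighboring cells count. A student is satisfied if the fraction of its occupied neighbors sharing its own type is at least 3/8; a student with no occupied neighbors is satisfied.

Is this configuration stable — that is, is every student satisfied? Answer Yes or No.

No

(0,1)A 2/4 ok
(0,2)B 0/5 unhappy
(0,3)A 3/4 ok
(0,4)A 3/4 ok
(0,5)A 1/2 ok
(1,0)B 1/3 unhappy
(1,1)A 2/5 ok
(1,2)A 4/5 ok
(1,3)A 4/5 ok
(1,5)B 0/4 unhappy
(2,0)B 2/4 ok
(2,4)A 5/6 ok
(2,5)A 3/4 ok
(3,0)B 1/2 ok
(3,1)A 0/2 unhappy
(3,3)A 2/2 ok
(3,4)A 4/4 ok
(3,5)A 3/3 ok
For instance (0,2) has only 0/5 same-type neighbors, below 3/8.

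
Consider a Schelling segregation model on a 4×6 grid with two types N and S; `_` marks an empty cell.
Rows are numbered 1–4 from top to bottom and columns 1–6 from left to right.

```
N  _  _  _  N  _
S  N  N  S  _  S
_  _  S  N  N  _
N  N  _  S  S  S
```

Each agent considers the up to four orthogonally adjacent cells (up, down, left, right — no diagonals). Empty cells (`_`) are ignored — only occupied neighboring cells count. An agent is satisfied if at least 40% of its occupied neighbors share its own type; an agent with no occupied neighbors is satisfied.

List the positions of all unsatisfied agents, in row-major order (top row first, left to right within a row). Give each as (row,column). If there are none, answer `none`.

(1,1), (2,1), (2,3), (2,4), (3,3), (3,4)

(1,1)N 0/1 not
(1,5)N 0/0 satisfied
(2,1)S 0/2 not
(2,2)N 1/2 satisfied
(2,3)N 1/3 not
(2,4)S 0/2 not
(2,6)S 0/0 satisfied
(3,3)S 0/2 not
(3,4)N 1/4 not
(3,5)N 1/2 satisfied
(4,1)N 1/1 satisfied
(4,2)N 1/1 satisfied
(4,4)S 1/2 satisfied
(4,5)S 2/3 satisfied
(4,6)S 1/1 satisfied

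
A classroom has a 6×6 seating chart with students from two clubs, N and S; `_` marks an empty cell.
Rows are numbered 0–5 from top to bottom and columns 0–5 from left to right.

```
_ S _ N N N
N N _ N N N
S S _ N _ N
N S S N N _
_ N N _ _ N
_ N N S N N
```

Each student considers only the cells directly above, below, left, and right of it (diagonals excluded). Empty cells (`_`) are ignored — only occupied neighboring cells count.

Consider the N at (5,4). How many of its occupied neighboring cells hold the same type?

1

Occupied neighbors of (5,4): (5,3)=S, (5,5)=N.
Same type (N): 1 of 2.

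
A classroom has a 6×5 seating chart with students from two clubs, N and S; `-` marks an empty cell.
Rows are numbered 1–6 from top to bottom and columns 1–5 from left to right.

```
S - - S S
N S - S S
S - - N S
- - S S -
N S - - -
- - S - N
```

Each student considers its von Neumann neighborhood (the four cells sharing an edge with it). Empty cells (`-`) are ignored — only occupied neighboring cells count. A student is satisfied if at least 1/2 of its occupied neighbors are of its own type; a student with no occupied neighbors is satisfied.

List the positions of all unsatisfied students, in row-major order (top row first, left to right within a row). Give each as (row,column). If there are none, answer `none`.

(1,1), (2,1), (2,2), (3,1), (3,4), (5,1), (5,2)

(1,1)S 0/1 unhappy
(1,4)S 2/2 ok
(1,5)S 2/2 ok
(2,1)N 0/3 unhappy
(2,2)S 0/1 unhappy
(2,4)S 2/3 ok
(2,5)S 3/3 ok
(3,1)S 0/1 unhappy
(3,4)N 0/3 unhappy
(3,5)S 1/2 ok
(4,3)S 1/1 ok
(4,4)S 1/2 ok
(5,1)N 0/1 unhappy
(5,2)S 0/1 unhappy
(6,3)S 0/0 ok
(6,5)N 0/0 ok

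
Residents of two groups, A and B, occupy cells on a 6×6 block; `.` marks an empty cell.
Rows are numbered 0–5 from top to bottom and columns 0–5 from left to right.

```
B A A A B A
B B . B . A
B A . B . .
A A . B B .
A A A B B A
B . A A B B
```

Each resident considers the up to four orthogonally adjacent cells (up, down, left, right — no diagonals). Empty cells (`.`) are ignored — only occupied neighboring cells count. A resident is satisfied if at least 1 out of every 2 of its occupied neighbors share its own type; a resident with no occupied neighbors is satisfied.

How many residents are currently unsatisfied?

9

(0,0)B 1/2 ✓
(0,1)A 1/3 ✗
(0,2)A 2/2 ✓
(0,3)A 1/3 ✗
(0,4)B 0/2 ✗
(0,5)A 1/2 ✓
(1,0)B 3/3 ✓
(1,1)B 1/3 ✗
(1,3)B 1/2 ✓
(1,5)A 1/1 ✓
(2,0)B 1/3 ✗
(2,1)A 1/3 ✗
(2,3)B 2/2 ✓
(3,0)A 2/3 ✓
(3,1)A 3/3 ✓
(3,3)B 3/3 ✓
(3,4)B 2/2 ✓
(4,0)A 2/3 ✓
(4,1)A 3/3 ✓
(4,2)A 2/3 ✓
(4,3)B 2/4 ✓
(4,4)B 3/4 ✓
(4,5)A 0/2 ✗
(5,0)B 0/1 ✗
(5,2)A 2/2 ✓
(5,3)A 1/3 ✗
(5,4)B 2/3 ✓
(5,5)B 1/2 ✓
Unsatisfied: (0,1), (0,3), (0,4), (1,1), (2,0), (2,1), (4,5), (5,0), (5,3) — 9 in total.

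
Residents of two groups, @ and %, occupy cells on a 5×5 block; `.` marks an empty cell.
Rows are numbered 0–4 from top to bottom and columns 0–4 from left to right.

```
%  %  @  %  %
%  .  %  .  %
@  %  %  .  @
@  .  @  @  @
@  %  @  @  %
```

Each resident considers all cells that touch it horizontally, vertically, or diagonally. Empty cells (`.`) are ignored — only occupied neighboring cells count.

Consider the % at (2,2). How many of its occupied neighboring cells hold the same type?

Occupied neighbors of (2,2): (1,2)=%, (2,1)=%, (3,2)=@, (3,3)=@.
Same type (%): 2 of 4.

2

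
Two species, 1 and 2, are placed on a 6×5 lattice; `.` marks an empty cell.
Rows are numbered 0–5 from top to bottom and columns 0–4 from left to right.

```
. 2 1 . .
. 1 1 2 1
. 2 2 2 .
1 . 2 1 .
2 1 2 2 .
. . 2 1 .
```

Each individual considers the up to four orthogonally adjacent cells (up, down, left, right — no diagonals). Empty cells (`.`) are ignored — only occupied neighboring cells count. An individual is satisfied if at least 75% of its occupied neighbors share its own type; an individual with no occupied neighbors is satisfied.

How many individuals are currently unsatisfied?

(0,1)2 0/2 not
(0,2)1 1/2 not
(1,1)1 1/3 not
(1,2)1 2/4 not
(1,3)2 1/3 not
(1,4)1 0/1 not
(2,1)2 1/2 not
(2,2)2 3/4 satisfied
(2,3)2 2/3 not
(3,0)1 0/1 not
(3,2)2 2/3 not
(3,3)1 0/3 not
(4,0)2 0/2 not
(4,1)1 0/2 not
(4,2)2 3/4 satisfied
(4,3)2 1/3 not
(5,2)2 1/2 not
(5,3)1 0/2 not
Unsatisfied: (0,1), (0,2), (1,1), (1,2), (1,3), (1,4), (2,1), (2,3), (3,0), (3,2), (3,3), (4,0), (4,1), (4,3), (5,2), (5,3) — 16 in total.

16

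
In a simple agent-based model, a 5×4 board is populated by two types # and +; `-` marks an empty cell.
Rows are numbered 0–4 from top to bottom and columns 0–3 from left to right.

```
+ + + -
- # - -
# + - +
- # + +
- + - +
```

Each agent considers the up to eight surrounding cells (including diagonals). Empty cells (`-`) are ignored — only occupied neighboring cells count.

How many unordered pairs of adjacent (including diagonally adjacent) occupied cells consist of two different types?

Scan each occupied cell's neighbors to the right and below (and the two forward diagonals) so each pair is counted once.
From row 0: 3 unlike of 5 pairs (running 3/5).
From row 1: 1 unlike of 2 pairs (running 4/7).
From row 2: 2 unlike of 6 pairs (running 6/13).
From row 3: 2 unlike of 6 pairs (running 8/19).
Total adjacent occupied pairs: 19; unlike-type pairs: 8.

8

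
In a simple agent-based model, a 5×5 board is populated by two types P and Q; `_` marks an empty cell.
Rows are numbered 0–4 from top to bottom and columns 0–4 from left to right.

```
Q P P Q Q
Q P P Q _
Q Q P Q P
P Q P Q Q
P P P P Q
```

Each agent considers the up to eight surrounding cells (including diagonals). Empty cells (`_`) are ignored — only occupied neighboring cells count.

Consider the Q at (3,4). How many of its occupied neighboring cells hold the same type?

Occupied neighbors of (3,4): (2,3)=Q, (2,4)=P, (3,3)=Q, (4,3)=P, (4,4)=Q.
Same type (Q): 3 of 5.

3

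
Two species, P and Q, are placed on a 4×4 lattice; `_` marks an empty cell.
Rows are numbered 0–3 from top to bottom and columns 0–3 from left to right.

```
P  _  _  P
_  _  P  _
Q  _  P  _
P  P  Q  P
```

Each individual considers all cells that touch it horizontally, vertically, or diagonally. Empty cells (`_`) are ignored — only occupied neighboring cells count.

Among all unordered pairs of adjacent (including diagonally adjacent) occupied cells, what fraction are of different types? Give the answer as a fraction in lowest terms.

Scan each occupied cell's neighbors to the right and below (and the two forward diagonals) so each pair is counted once.
From row 0: 0 unlike of 1 pairs (running 0/1).
From row 1: 0 unlike of 1 pairs (running 0/2).
From row 2: 3 unlike of 5 pairs (running 3/7).
From row 3: 2 unlike of 3 pairs (running 5/10).
Total adjacent occupied pairs: 10; unlike-type pairs: 5.
5/10 reduces to 1/2.

1/2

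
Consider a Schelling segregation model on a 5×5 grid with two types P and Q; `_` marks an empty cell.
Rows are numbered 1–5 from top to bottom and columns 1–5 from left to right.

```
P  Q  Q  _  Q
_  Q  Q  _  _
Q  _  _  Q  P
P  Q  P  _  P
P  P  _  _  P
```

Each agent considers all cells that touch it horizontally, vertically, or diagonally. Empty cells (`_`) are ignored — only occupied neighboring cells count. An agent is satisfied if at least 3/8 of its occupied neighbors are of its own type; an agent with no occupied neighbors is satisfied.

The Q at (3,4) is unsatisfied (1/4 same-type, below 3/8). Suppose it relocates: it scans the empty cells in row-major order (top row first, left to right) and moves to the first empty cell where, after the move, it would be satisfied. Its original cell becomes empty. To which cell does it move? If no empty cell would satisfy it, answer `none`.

Vacating (3,4). Empty cells in order:
  (1,4): 3/3 same-type → satisfied — stop here.

(1,4)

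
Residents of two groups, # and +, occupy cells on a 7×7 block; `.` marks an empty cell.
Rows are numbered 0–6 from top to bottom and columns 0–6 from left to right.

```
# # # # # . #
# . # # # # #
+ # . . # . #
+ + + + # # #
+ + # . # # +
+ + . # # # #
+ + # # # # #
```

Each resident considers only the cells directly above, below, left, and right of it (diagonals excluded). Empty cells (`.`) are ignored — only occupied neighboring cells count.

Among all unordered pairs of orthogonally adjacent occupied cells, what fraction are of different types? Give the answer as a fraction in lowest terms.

Scan each occupied cell's neighbors to the right and below so each pair is counted once.
From row 0: 0 unlike of 9 pairs (running 0/9).
From row 1: 1 unlike of 7 pairs (running 1/16).
From row 2: 2 unlike of 5 pairs (running 3/21).
From row 3: 3 unlike of 12 pairs (running 6/33).
From row 4: 3 unlike of 9 pairs (running 9/42).
From row 5: 0 unlike of 10 pairs (running 9/52).
From row 6: 1 unlike of 6 pairs (running 10/58).
Total adjacent occupied pairs: 58; unlike-type pairs: 10.
10/58 reduces to 5/29.

5/29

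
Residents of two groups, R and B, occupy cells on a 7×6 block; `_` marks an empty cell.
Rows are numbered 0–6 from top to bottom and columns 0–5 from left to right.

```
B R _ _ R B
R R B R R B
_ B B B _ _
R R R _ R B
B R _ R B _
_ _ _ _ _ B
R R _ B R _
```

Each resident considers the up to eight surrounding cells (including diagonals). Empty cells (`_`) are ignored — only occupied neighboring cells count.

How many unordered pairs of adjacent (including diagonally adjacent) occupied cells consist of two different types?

Scan each occupied cell's neighbors to the right and below (and the two forward diagonals) so each pair is counted once.
Row 0: B(0,0)–R(0,1)≠ B(0,0)–R(1,0)≠ B(0,0)–R(1,1)≠ R(0,1)–R(1,1)= R(0,1)–B(1,2)≠ R(0,1)–R(1,0)= R(0,4)–B(0,5)≠ R(0,4)–R(1,4)= R(0,4)–B(1,5)≠ R(0,4)–R(1,3)= B(0,5)–B(1,5)= B(0,5)–R(1,4)≠  → 7/12 unlike.
Row 1: R(1,0)–R(1,1)= R(1,0)–B(2,1)≠ R(1,1)–B(1,2)≠ R(1,1)–B(2,1)≠ R(1,1)–B(2,2)≠ B(1,2)–R(1,3)≠ B(1,2)–B(2,2)= B(1,2)–B(2,3)= B(1,2)–B(2,1)= R(1,3)–R(1,4)= R(1,3)–B(2,3)≠ R(1,3)–B(2,2)≠ R(1,4)–B(1,5)≠ R(1,4)–B(2,3)≠  → 9/14 unlike.
Row 2: B(2,1)–B(2,2)= B(2,1)–R(3,1)≠ B(2,1)–R(3,2)≠ B(2,1)–R(3,0)≠ B(2,2)–B(2,3)= B(2,2)–R(3,2)≠ B(2,2)–R(3,1)≠ B(2,3)–R(3,4)≠ B(2,3)–R(3,2)≠  → 7/9 unlike.
Row 3: R(3,0)–R(3,1)= R(3,0)–B(4,0)≠ R(3,0)–R(4,1)= R(3,1)–R(3,2)= R(3,1)–R(4,1)= R(3,1)–B(4,0)≠ R(3,2)–R(4,3)= R(3,2)–R(4,1)= R(3,4)–B(3,5)≠ R(3,4)–B(4,4)≠ R(3,4)–R(4,3)= B(3,5)–B(4,4)=  → 4/12 unlike.
Row 4: B(4,0)–R(4,1)≠ R(4,3)–B(4,4)≠ B(4,4)–B(5,5)=  → 2/3 unlike.
Row 5: B(5,5)–R(6,4)≠  → 1/1 unlike.
Row 6: R(6,0)–R(6,1)= B(6,3)–R(6,4)≠  → 1/2 unlike.
Total adjacent occupied pairs: 53; unlike-type pairs: 31.

31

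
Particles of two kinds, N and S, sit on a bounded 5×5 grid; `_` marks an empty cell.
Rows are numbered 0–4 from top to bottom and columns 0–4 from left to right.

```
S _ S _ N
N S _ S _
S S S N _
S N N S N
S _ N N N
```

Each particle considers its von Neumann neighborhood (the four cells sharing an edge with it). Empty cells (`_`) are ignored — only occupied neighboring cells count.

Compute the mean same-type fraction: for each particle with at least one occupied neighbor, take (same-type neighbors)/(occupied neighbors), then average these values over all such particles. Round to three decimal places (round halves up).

0.466

(0,0)S 0/1
(0,2)S — no occupied neighbors
(0,4)N — no occupied neighbors
(1,0)N 0/3
(1,1)S 1/2
(1,3)S 0/1
(2,0)S 2/3
(2,1)S 3/4
(2,2)S 1/3
(2,3)N 0/3
(3,0)S 2/3
(3,1)N 1/3
(3,2)N 2/4
(3,3)S 0/4
(3,4)N 1/2
(4,0)S 1/1
(4,2)N 2/2
(4,3)N 2/3
(4,4)N 2/2
Sum over 17 particles: 0/1 + 0/3 + 1/2 + 0/1 + 2/3 + 3/4 + 1/3 + 0/3 + 2/3 + 1/3 + 2/4 + 0/4 + 1/2 + 1/1 + 2/2 + 2/3 + 2/2 = 95/12; mean = 95/12 ÷ 17 = 95/204 = 0.465686… → 0.466.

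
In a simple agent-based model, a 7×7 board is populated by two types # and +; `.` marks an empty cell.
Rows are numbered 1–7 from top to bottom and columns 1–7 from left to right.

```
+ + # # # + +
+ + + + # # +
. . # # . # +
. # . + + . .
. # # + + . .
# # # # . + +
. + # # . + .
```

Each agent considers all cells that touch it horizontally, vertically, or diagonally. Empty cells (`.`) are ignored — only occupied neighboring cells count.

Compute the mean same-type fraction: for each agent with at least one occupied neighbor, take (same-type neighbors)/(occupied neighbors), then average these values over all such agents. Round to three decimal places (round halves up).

0.642

(1,1)+ 3/3
(1,2)+ 4/5
(1,3)# 1/5
(1,4)# 3/5
(1,5)# 3/5
(1,6)+ 2/5
(1,7)+ 2/3
(2,1)+ 3/3
(2,2)+ 4/6
(2,3)+ 3/7
(2,4)+ 1/7
(2,5)# 5/7
(2,6)# 3/7
(2,7)+ 3/5
(3,3)# 2/6
(3,4)# 2/6
(3,6)# 2/5
(3,7)+ 1/3
(4,2)# 3/3
(4,4)+ 3/6
(4,5)+ 3/5
(5,2)# 5/5
(5,3)# 5/7
(5,4)+ 3/6
(5,5)+ 4/5
(6,1)# 2/3
(6,2)# 5/6
(6,3)# 6/8
(6,4)# 4/6
(6,6)+ 3/3
(6,7)+ 2/2
(7,2)+ 0/4
(7,3)# 4/5
(7,4)# 3/3
(7,6)+ 2/2
Sum over 35 agents: 3/3 + 4/5 + 1/5 + 3/5 + 3/5 + 2/5 + 2/3 + 3/3 + 4/6 + 3/7 + 1/7 + 5/7 + 3/7 + 3/5 + 2/6 + 2/6 + 2/5 + 1/3 + 3/3 + 3/6 + 3/5 + 5/5 + 5/7 + 3/6 + 4/5 + 2/3 + 5/6 + 6/8 + 4/6 + 3/3 + 2/2 + 0/4 + 4/5 + 3/3 + 2/2 = 3147/140; mean = 3147/140 ÷ 35 = 3147/4900 = 0.642244… → 0.642.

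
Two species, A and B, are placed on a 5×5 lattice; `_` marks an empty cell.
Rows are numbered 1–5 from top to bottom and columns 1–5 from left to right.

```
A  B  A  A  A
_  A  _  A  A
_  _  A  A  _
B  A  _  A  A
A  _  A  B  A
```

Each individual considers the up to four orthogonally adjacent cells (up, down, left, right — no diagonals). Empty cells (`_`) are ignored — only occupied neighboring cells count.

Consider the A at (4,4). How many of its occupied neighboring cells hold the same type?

2

Occupied neighbors of (4,4): (3,4)=A, (5,4)=B, (4,5)=A.
Same type (A): 2 of 3.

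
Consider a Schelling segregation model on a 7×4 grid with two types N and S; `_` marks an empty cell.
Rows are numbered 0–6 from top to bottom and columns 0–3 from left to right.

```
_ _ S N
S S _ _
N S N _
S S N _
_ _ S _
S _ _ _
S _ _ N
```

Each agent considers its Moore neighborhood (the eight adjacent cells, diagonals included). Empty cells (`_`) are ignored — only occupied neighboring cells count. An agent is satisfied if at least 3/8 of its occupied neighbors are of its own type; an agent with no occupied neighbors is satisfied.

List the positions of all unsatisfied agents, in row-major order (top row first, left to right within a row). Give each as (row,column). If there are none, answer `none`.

Row 0: (0,2)S 1/2 ✓ · (0,3)N 0/1 ✗
Row 1: (1,0)S 2/3 ✓ · (1,1)S 3/5 ✓
Row 2: (2,0)N 0/5 ✗ · (2,1)S 4/7 ✓ · (2,2)N 1/4 ✗
Row 3: (3,0)S 2/3 ✓ · (3,1)S 3/6 ✓ · (3,2)N 1/4 ✗
Row 4: (4,2)S 1/2 ✓
Row 5: (5,0)S 1/1 ✓
Row 6: (6,0)S 1/1 ✓ · (6,3)N 0/0 ✓

(0,3), (2,0), (2,2), (3,2)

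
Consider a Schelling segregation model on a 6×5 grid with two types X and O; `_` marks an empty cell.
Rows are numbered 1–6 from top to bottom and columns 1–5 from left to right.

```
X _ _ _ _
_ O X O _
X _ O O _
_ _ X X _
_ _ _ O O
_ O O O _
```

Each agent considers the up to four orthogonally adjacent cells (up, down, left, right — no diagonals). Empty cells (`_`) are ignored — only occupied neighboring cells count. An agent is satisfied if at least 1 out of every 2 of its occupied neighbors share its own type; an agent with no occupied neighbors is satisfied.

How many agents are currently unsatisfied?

4

Row 1: (1,1)X 0/0 ok
Row 2: (2,2)O 0/1 unhappy · (2,3)X 0/3 unhappy · (2,4)O 1/2 ok
Row 3: (3,1)X 0/0 ok · (3,3)O 1/3 unhappy · (3,4)O 2/3 ok
Row 4: (4,3)X 1/2 ok · (4,4)X 1/3 unhappy
Row 5: (5,4)O 2/3 ok · (5,5)O 1/1 ok
Row 6: (6,2)O 1/1 ok · (6,3)O 2/2 ok · (6,4)O 2/2 ok
Unsatisfied: (2,2), (2,3), (3,3), (4,4) — 4 in total.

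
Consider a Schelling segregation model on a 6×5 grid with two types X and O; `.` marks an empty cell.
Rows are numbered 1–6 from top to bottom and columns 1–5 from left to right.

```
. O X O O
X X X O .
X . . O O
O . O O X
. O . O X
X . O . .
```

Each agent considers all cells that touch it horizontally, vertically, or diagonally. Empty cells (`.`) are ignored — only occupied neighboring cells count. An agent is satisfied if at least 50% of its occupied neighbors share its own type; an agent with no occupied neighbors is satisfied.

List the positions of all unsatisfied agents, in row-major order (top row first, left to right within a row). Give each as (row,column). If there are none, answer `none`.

(1,2)O 0/4 ✗
(1,3)X 2/5 ✗
(1,4)O 2/4 ✓
(1,5)O 2/2 ✓
(2,1)X 2/3 ✓
(2,2)X 4/5 ✓
(2,3)X 2/6 ✗
(2,4)O 4/6 ✓
(3,1)X 2/3 ✓
(3,4)O 4/6 ✓
(3,5)O 3/4 ✓
(4,1)O 1/2 ✓
(4,3)O 4/4 ✓
(4,4)O 4/6 ✓
(4,5)X 1/5 ✗
(5,2)O 3/4 ✓
(5,4)O 3/5 ✓
(5,5)X 1/3 ✗
(6,1)X 0/1 ✗
(6,3)O 2/2 ✓

(1,2), (1,3), (2,3), (4,5), (5,5), (6,1)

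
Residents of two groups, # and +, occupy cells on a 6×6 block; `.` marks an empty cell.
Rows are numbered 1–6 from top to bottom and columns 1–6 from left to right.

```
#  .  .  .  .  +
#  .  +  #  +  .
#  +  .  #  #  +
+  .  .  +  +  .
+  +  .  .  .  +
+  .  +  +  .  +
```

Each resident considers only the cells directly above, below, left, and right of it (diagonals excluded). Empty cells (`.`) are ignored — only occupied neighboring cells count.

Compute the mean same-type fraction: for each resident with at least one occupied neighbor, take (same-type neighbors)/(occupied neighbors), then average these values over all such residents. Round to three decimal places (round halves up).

0.604

Row 1: (1,1)# 1/1 · (1,6)+ — no occupied neighbors
Row 2: (2,1)# 2/2 · (2,3)+ 0/1 · (2,4)# 1/3 · (2,5)+ 0/2
Row 3: (3,1)# 1/3 · (3,2)+ 0/1 · (3,4)# 2/3 · (3,5)# 1/4 · (3,6)+ 0/1
Row 4: (4,1)+ 1/2 · (4,4)+ 1/2 · (4,5)+ 1/2
Row 5: (5,1)+ 3/3 · (5,2)+ 1/1 · (5,6)+ 1/1
Row 6: (6,1)+ 1/1 · (6,3)+ 1/1 · (6,4)+ 1/1 · (6,6)+ 1/1
Sum over 20 residents: 1/1 + 2/2 + 0/1 + 1/3 + 0/2 + 1/3 + 0/1 + 2/3 + 1/4 + 0/1 + 1/2 + 1/2 + 1/2 + 3/3 + 1/1 + 1/1 + 1/1 + 1/1 + 1/1 + 1/1 = 145/12; mean = 145/12 ÷ 20 = 29/48 = 0.604166… → 0.604.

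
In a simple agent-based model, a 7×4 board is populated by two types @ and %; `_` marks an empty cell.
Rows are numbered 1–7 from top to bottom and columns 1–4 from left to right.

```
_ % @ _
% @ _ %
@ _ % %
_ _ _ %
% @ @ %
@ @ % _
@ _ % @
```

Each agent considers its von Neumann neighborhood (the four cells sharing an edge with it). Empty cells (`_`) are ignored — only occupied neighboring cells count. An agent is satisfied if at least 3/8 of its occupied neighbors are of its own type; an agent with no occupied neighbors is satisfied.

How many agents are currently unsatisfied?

(1,2)% 0/2 ✗
(1,3)@ 0/1 ✗
(2,1)% 0/2 ✗
(2,2)@ 0/2 ✗
(2,4)% 1/1 ✓
(3,1)@ 0/1 ✗
(3,3)% 1/1 ✓
(3,4)% 3/3 ✓
(4,4)% 2/2 ✓
(5,1)% 0/2 ✗
(5,2)@ 2/3 ✓
(5,3)@ 1/3 ✗
(5,4)% 1/2 ✓
(6,1)@ 2/3 ✓
(6,2)@ 2/3 ✓
(6,3)% 1/3 ✗
(7,1)@ 1/1 ✓
(7,3)% 1/2 ✓
(7,4)@ 0/1 ✗
Unsatisfied: (1,2), (1,3), (2,1), (2,2), (3,1), (5,1), (5,3), (6,3), (7,4) — 9 in total.

9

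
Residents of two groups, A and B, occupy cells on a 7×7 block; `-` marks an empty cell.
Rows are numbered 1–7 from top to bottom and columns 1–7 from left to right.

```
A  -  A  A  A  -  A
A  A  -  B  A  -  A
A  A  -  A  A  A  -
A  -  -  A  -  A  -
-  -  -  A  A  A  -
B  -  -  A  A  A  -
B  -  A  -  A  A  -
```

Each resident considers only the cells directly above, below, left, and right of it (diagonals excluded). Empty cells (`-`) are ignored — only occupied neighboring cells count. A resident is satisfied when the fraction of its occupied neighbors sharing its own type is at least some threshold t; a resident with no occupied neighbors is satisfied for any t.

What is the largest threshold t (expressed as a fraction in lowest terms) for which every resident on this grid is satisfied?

0/1

Row 1: (1,1)A 1/1 · (1,3)A 1/1 · (1,4)A 2/3 · (1,5)A 2/2 · (1,7)A 1/1
Row 2: (2,1)A 3/3 · (2,2)A 2/2 · (2,4)B 0/3 · (2,5)A 2/3 · (2,7)A 1/1
Row 3: (3,1)A 3/3 · (3,2)A 2/2 · (3,4)A 2/3 · (3,5)A 3/3 · (3,6)A 2/2
Row 4: (4,1)A 1/1 · (4,4)A 2/2 · (4,6)A 2/2
Row 5: (5,4)A 3/3 · (5,5)A 3/3 · (5,6)A 3/3
Row 6: (6,1)B 1/1 · (6,4)A 2/2 · (6,5)A 4/4 · (6,6)A 3/3
Row 7: (7,1)B 1/1 · (7,3)A — no occupied neighbors · (7,5)A 2/2 · (7,6)A 2/2
The smallest same-type fraction is 0/3 at (2,4), which reduces to 0/1. Any threshold above that leaves this resident unsatisfied.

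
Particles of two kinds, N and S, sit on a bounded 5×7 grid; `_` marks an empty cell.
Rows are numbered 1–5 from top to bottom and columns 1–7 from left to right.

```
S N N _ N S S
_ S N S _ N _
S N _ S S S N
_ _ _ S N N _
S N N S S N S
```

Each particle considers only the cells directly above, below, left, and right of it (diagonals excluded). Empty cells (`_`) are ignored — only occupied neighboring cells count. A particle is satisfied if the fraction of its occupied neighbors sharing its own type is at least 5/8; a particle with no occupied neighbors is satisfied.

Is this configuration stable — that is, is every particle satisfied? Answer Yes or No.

No

(1,1)S 0/1 unhappy
(1,2)N 1/3 unhappy
(1,3)N 2/2 ok
(1,5)N 0/1 unhappy
(1,6)S 1/3 unhappy
(1,7)S 1/1 ok
(2,2)S 0/3 unhappy
(2,3)N 1/3 unhappy
(2,4)S 1/2 unhappy
(2,6)N 0/2 unhappy
(3,1)S 0/1 unhappy
(3,2)N 0/2 unhappy
(3,4)S 3/3 ok
(3,5)S 2/3 ok
(3,6)S 1/4 unhappy
(3,7)N 0/1 unhappy
(4,4)S 2/3 ok
(4,5)N 1/4 unhappy
(4,6)N 2/3 ok
(5,1)S 0/1 unhappy
(5,2)N 1/2 unhappy
(5,3)N 1/2 unhappy
(5,4)S 2/3 ok
(5,5)S 1/3 unhappy
(5,6)N 1/3 unhappy
(5,7)S 0/1 unhappy
For instance (1,1) has only 0/1 same-type neighbors, below 5/8.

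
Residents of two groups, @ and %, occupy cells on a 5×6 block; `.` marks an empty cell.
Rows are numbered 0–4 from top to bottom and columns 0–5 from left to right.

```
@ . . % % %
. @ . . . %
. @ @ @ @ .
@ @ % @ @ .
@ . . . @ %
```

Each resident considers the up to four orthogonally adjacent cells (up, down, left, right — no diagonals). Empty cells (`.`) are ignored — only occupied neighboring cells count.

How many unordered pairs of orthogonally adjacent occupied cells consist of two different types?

4

Scan each occupied cell's neighbors to the right and below so each pair is counted once.
Row 0: %(0,3)–%(0,4)= %(0,4)–%(0,5)= %(0,5)–%(1,5)=  → 0/3 unlike.
Row 1: @(1,1)–@(2,1)=  → 0/1 unlike.
Row 2: @(2,1)–@(2,2)= @(2,1)–@(3,1)= @(2,2)–@(2,3)= @(2,2)–%(3,2)≠ @(2,3)–@(2,4)= @(2,3)–@(3,3)= @(2,4)–@(3,4)=  → 1/7 unlike.
Row 3: @(3,0)–@(3,1)= @(3,0)–@(4,0)= @(3,1)–%(3,2)≠ %(3,2)–@(3,3)≠ @(3,3)–@(3,4)= @(3,4)–@(4,4)=  → 2/6 unlike.
Row 4: @(4,4)–%(4,5)≠  → 1/1 unlike.
Total adjacent occupied pairs: 18; unlike-type pairs: 4.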